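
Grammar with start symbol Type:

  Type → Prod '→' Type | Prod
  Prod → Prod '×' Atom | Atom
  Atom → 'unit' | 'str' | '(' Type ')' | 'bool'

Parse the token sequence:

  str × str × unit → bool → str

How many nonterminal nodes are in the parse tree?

13

[Type [Prod [Prod [Prod [Atom str]] × [Atom str]] × [Atom unit]] → [Type [Prod [Atom bool]] → [Type [Prod [Atom str]]]]]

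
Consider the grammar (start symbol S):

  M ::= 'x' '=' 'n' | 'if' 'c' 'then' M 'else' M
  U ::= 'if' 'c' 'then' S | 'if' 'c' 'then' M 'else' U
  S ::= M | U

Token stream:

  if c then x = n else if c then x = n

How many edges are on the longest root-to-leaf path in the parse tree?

[S [U if c then [M x = n] else [U if c then [S [M x = n]]]]]

5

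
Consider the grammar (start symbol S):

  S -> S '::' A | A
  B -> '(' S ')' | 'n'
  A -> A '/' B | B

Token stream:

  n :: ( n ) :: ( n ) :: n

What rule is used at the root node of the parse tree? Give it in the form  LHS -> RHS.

S -> S '::' A

[S [S [S [S [A [B n]]] :: [A [B ( [S [A [B n]]] )]]] :: [A [B ( [S [A [B n]]] )]]] :: [A [B n]]]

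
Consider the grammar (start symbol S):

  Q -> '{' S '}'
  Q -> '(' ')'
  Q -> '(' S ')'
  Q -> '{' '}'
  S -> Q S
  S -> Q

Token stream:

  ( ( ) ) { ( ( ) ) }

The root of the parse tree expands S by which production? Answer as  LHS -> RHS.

S -> Q S

[S [Q ( [S [Q ( )]] )] [S [Q { [S [Q ( [S [Q ( )]] )]] }]]]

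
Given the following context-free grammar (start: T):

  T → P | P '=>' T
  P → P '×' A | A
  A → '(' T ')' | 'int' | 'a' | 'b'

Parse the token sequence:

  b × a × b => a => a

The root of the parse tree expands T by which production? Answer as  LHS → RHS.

T → P '=>' T

[T [P [P [P [A b]] × [A a]] × [A b]] => [T [P [A a]] => [T [P [A a]]]]]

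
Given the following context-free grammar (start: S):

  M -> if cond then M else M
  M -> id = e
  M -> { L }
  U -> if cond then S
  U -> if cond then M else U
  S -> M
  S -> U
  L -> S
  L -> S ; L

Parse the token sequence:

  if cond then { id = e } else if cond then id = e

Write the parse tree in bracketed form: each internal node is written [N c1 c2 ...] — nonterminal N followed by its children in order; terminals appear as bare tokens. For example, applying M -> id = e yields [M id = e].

[S [U if cond then [M { [L [S [M id = e]]] }] else [U if cond then [S [M id = e]]]]]

S
U
if cond then M else U
if cond then { L } else U
if cond then { S } else U
if cond then { M } else U
if cond then { id = e } else U
if cond then { id = e } else if cond then S
if cond then { id = e } else if cond then M
if cond then { id = e } else if cond then id = e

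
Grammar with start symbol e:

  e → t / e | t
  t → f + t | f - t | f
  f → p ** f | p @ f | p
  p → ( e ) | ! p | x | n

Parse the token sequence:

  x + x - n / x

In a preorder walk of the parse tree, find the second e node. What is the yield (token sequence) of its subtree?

x

[e [t [f [p x]] + [t [f [p x]] - [t [f [p n]]]]] / [e [t [f [p x]]]]]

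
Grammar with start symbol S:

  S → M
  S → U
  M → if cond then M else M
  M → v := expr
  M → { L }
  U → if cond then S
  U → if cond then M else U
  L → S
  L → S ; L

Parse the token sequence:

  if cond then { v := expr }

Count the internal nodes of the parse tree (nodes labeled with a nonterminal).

7

[S [U if cond then [S [M { [L [S [M v := expr]]] }]]]]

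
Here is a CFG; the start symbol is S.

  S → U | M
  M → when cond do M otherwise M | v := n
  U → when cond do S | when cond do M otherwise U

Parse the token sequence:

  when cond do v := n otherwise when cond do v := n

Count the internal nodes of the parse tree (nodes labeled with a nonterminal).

6

[S [U when cond do [M v := n] otherwise [U when cond do [S [M v := n]]]]]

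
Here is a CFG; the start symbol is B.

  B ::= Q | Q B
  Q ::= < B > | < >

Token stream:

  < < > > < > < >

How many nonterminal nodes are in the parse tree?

[B [Q < [B [Q < >]] >] [B [Q < >] [B [Q < >]]]]

8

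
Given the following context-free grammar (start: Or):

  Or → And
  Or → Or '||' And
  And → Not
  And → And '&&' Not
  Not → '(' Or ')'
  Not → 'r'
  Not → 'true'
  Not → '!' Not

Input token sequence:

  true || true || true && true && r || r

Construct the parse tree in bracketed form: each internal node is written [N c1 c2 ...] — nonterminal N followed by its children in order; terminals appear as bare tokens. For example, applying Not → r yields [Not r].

Or
Or || And
Or || And || And
Or || And || And || And
And || And || And || And
Not || And || And || And
true || And || And || And
true || Not || And || And
true || true || And || And
true || true || And && Not || And
true || true || And && Not && Not || And
true || true || Not && Not && Not || And
true || true || true && Not && Not || And
true || true || true && true && Not || And
true || true || true && true && r || And
true || true || true && true && r || Not
true || true || true && true && r || r

[Or [Or [Or [Or [And [Not true]]] || [And [Not true]]] || [And [And [And [Not true]] && [Not true]] && [Not r]]] || [And [Not r]]]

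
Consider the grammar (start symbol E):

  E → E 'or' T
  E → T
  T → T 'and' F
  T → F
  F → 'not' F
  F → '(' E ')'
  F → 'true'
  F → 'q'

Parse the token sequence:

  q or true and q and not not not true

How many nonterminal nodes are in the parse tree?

13

[E [E [T [F q]]] or [T [T [T [F true]] and [F q]] and [F not [F not [F not [F true]]]]]]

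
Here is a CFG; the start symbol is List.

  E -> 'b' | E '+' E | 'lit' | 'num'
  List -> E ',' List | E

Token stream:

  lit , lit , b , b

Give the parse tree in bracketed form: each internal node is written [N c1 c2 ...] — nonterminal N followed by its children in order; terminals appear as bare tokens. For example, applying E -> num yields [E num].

List
E , List
lit , List
lit , E , List
lit , lit , List
lit , lit , E , List
lit , lit , b , List
lit , lit , b , E
lit , lit , b , b

[List [E lit] , [List [E lit] , [List [E b] , [List [E b]]]]]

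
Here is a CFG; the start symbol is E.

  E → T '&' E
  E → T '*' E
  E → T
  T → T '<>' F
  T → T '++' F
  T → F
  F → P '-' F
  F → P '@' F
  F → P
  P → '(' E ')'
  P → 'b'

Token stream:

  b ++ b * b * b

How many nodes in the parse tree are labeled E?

3

[E [T [T [F [P b]]] ++ [F [P b]]] * [E [T [F [P b]]] * [E [T [F [P b]]]]]]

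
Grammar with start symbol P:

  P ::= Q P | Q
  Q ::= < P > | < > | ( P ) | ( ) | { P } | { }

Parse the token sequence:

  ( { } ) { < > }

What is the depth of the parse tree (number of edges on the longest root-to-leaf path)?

[P [Q ( [P [Q { }]] )] [P [Q { [P [Q < >]] }]]]

5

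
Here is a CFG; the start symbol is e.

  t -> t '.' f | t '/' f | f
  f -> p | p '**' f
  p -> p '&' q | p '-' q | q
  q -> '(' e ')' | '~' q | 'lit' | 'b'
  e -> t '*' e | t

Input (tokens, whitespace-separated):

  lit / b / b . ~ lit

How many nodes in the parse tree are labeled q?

[e [t [t [t [t [f [p [q lit]]]] / [f [p [q b]]]] / [f [p [q b]]]] . [f [p [q ~ [q lit]]]]]]

5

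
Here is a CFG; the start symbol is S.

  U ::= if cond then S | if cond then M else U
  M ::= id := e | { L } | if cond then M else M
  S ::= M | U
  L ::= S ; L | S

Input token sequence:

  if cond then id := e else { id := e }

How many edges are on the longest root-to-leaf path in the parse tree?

6

[S [M if cond then [M id := e] else [M { [L [S [M id := e]]] }]]]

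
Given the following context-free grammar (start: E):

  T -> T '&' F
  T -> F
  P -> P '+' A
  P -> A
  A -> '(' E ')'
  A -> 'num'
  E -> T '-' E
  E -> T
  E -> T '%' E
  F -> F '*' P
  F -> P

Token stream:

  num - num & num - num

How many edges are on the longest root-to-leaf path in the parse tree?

7

[E [T [F [P [A num]]]] - [E [T [T [F [P [A num]]]] & [F [P [A num]]]] - [E [T [F [P [A num]]]]]]]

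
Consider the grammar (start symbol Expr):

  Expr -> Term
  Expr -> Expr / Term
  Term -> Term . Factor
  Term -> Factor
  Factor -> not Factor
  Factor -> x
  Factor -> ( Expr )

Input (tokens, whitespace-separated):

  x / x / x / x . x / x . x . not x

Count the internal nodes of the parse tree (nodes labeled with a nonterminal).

22

[Expr [Expr [Expr [Expr [Expr [Term [Factor x]]] / [Term [Factor x]]] / [Term [Factor x]]] / [Term [Term [Factor x]] . [Factor x]]] / [Term [Term [Term [Factor x]] . [Factor x]] . [Factor not [Factor x]]]]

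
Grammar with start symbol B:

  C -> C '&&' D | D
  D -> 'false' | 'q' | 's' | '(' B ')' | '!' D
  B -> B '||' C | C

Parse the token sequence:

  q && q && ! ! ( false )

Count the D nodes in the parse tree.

6

[B [C [C [C [D q]] && [D q]] && [D ! [D ! [D ( [B [C [D false]]] )]]]]]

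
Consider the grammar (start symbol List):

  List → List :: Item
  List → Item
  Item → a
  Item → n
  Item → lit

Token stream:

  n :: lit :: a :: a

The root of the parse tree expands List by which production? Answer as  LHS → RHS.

List → List :: Item

[List [List [List [List [Item n]] :: [Item lit]] :: [Item a]] :: [Item a]]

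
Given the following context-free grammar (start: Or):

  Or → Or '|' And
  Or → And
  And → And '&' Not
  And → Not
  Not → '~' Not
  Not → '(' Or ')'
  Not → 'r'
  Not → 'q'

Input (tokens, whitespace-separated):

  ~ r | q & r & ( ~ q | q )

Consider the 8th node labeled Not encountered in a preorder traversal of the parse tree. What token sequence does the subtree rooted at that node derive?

q

[Or [Or [And [Not ~ [Not r]]]] | [And [And [And [Not q]] & [Not r]] & [Not ( [Or [Or [And [Not ~ [Not q]]]] | [And [Not q]]] )]]]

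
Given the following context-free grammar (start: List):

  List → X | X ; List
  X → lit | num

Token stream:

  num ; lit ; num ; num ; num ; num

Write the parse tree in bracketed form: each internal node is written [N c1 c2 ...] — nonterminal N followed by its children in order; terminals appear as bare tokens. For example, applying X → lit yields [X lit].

[List [X num] ; [List [X lit] ; [List [X num] ; [List [X num] ; [List [X num] ; [List [X num]]]]]]]

List
X ; List
num ; List
num ; X ; List
num ; lit ; List
num ; lit ; X ; List
num ; lit ; num ; List
num ; lit ; num ; X ; List
num ; lit ; num ; num ; List
num ; lit ; num ; num ; X ; List
num ; lit ; num ; num ; num ; List
num ; lit ; num ; num ; num ; X
num ; lit ; num ; num ; num ; num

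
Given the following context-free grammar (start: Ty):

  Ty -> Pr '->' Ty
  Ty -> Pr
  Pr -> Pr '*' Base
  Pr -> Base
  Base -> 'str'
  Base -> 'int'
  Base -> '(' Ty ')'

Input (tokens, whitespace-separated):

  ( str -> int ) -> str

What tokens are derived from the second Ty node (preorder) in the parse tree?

str -> int

[Ty [Pr [Base ( [Ty [Pr [Base str]] -> [Ty [Pr [Base int]]]] )]] -> [Ty [Pr [Base str]]]]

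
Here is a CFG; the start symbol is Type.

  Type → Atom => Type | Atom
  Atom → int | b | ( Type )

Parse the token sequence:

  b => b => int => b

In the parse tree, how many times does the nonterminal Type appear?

4

[Type [Atom b] => [Type [Atom b] => [Type [Atom int] => [Type [Atom b]]]]]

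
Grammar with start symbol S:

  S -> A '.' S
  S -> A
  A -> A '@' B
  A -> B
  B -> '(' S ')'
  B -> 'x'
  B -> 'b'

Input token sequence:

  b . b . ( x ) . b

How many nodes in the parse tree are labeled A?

[S [A [B b]] . [S [A [B b]] . [S [A [B ( [S [A [B x]]] )]] . [S [A [B b]]]]]]

5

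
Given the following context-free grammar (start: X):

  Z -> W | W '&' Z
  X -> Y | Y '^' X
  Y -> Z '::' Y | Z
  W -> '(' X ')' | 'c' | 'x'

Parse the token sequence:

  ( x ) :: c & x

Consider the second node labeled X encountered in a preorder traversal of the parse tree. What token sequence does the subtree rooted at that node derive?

[X [Y [Z [W ( [X [Y [Z [W x]]]] )]] :: [Y [Z [W c] & [Z [W x]]]]]]

x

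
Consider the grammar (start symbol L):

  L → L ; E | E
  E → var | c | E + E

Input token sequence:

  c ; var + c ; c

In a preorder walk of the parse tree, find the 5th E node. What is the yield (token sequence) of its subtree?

c

[L [L [L [E c]] ; [E [E var] + [E c]]] ; [E c]]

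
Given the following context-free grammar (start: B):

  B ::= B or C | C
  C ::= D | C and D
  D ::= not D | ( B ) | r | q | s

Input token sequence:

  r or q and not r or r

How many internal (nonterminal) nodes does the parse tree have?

12

[B [B [B [C [D r]]] or [C [C [D q]] and [D not [D r]]]] or [C [D r]]]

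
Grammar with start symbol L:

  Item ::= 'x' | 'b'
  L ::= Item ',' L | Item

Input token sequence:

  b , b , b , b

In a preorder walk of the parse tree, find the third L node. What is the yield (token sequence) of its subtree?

[L [Item b] , [L [Item b] , [L [Item b] , [L [Item b]]]]]

b , b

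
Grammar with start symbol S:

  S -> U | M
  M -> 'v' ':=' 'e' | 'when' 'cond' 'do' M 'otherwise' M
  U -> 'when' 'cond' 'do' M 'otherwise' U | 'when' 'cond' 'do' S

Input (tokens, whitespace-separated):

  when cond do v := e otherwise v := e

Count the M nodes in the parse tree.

[S [M when cond do [M v := e] otherwise [M v := e]]]

3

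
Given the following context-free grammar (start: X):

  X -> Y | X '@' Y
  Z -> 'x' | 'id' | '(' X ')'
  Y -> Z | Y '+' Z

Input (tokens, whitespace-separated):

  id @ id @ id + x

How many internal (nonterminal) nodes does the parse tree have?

[X [X [X [Y [Z id]]] @ [Y [Z id]]] @ [Y [Y [Z id]] + [Z x]]]

11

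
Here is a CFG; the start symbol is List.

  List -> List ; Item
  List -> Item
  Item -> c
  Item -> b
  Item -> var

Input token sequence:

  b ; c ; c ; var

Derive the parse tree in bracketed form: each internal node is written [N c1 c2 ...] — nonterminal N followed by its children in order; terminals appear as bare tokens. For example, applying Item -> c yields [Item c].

List
List ; Item
List ; Item ; Item
List ; Item ; Item ; Item
Item ; Item ; Item ; Item
b ; Item ; Item ; Item
b ; c ; Item ; Item
b ; c ; c ; Item
b ; c ; c ; var

[List [List [List [List [Item b]] ; [Item c]] ; [Item c]] ; [Item var]]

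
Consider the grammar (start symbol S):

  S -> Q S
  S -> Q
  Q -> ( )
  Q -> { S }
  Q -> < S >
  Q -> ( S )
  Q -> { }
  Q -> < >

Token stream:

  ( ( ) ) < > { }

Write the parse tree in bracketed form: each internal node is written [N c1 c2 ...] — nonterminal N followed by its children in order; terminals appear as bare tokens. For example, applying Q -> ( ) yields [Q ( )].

[S [Q ( [S [Q ( )]] )] [S [Q < >] [S [Q { }]]]]

S
Q S
( S ) S
( Q ) S
( ( ) ) S
( ( ) ) Q S
( ( ) ) < > S
( ( ) ) < > Q
( ( ) ) < > { }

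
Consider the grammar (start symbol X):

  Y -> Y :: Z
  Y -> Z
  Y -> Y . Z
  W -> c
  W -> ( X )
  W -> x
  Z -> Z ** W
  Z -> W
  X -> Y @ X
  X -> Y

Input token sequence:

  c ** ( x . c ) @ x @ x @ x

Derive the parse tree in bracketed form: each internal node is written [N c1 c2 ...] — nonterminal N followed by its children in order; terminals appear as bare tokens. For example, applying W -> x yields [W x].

[X [Y [Z [Z [W c]] ** [W ( [X [Y [Y [Z [W x]]] . [Z [W c]]]] )]]] @ [X [Y [Z [W x]]] @ [X [Y [Z [W x]]] @ [X [Y [Z [W x]]]]]]]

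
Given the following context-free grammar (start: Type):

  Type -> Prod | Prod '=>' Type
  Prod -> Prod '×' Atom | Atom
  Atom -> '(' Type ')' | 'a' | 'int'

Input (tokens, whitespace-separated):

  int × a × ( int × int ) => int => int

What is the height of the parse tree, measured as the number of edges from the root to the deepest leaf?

[Type [Prod [Prod [Prod [Atom int]] × [Atom a]] × [Atom ( [Type [Prod [Prod [Atom int]] × [Atom int]]] )]] => [Type [Prod [Atom int]] => [Type [Prod [Atom int]]]]]

7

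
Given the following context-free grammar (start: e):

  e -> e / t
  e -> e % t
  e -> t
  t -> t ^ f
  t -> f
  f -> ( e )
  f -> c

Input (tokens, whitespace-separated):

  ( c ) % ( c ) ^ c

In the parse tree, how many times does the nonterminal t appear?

5

[e [e [t [f ( [e [t [f c]]] )]]] % [t [t [f ( [e [t [f c]]] )]] ^ [f c]]]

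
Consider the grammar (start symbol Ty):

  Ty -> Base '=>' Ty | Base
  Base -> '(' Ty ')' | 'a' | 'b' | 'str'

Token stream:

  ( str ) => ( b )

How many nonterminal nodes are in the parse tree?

8

[Ty [Base ( [Ty [Base str]] )] => [Ty [Base ( [Ty [Base b]] )]]]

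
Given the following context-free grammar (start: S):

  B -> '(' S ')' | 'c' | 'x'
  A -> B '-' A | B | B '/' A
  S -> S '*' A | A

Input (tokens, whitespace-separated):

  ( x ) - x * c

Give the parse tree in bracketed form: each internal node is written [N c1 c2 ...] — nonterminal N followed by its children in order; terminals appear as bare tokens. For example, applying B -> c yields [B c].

S
S * A
A * A
B - A * A
( S ) - A * A
( A ) - A * A
( B ) - A * A
( x ) - A * A
( x ) - B * A
( x ) - x * A
( x ) - x * B
( x ) - x * c

[S [S [A [B ( [S [A [B x]]] )] - [A [B x]]]] * [A [B c]]]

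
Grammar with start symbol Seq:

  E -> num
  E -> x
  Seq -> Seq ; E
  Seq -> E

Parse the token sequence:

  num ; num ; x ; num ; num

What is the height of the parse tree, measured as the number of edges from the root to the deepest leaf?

[Seq [Seq [Seq [Seq [Seq [E num]] ; [E num]] ; [E x]] ; [E num]] ; [E num]]

6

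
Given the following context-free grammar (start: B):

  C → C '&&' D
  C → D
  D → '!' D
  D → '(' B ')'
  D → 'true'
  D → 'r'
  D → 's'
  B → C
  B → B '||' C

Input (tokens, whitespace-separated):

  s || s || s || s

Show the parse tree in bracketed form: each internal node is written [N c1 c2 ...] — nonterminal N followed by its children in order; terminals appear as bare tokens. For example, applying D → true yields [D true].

B
B || C
B || C || C
B || C || C || C
C || C || C || C
D || C || C || C
s || C || C || C
s || D || C || C
s || s || C || C
s || s || D || C
s || s || s || C
s || s || s || D
s || s || s || s

[B [B [B [B [C [D s]]] || [C [D s]]] || [C [D s]]] || [C [D s]]]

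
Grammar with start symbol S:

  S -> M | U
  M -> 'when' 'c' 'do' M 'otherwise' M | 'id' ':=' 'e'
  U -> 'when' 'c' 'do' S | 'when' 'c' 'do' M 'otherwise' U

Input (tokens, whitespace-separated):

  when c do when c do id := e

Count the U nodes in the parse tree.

[S [U when c do [S [U when c do [S [M id := e]]]]]]

2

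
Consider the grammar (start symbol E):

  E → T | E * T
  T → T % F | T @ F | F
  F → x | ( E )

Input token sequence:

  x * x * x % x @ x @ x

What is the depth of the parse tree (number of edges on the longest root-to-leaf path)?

6

[E [E [E [T [F x]]] * [T [F x]]] * [T [T [T [T [F x]] % [F x]] @ [F x]] @ [F x]]]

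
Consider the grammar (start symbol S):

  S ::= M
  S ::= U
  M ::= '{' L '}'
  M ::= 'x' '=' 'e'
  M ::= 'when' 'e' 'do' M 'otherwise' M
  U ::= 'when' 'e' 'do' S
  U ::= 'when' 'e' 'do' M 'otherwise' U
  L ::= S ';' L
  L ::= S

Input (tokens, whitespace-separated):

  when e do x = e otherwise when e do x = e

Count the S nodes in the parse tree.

2

[S [U when e do [M x = e] otherwise [U when e do [S [M x = e]]]]]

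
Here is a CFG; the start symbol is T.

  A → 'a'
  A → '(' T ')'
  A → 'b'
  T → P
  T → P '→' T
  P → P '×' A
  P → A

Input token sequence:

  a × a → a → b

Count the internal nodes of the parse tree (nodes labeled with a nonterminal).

11

[T [P [P [A a]] × [A a]] → [T [P [A a]] → [T [P [A b]]]]]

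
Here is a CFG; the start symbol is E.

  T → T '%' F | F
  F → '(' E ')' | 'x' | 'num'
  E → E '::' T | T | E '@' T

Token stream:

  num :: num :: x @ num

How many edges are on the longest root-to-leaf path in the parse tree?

[E [E [E [E [T [F num]]] :: [T [F num]]] :: [T [F x]]] @ [T [F num]]]

6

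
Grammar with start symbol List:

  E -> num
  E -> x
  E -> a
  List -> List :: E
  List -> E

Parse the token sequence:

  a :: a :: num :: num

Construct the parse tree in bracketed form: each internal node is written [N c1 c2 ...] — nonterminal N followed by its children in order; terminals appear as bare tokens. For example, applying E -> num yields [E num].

List
List :: E
List :: E :: E
List :: E :: E :: E
E :: E :: E :: E
a :: E :: E :: E
a :: a :: E :: E
a :: a :: num :: E
a :: a :: num :: num

[List [List [List [List [E a]] :: [E a]] :: [E num]] :: [E num]]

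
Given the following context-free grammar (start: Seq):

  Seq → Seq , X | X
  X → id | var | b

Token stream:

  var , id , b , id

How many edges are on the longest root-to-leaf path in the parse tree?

[Seq [Seq [Seq [Seq [X var]] , [X id]] , [X b]] , [X id]]

5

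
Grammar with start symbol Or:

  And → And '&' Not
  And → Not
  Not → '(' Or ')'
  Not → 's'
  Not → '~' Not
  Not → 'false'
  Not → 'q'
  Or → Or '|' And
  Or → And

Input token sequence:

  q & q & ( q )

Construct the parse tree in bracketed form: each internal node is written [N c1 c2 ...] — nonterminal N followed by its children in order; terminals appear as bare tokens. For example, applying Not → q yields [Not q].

[Or [And [And [And [Not q]] & [Not q]] & [Not ( [Or [And [Not q]]] )]]]

Or
And
And & Not
And & Not & Not
Not & Not & Not
q & Not & Not
q & q & Not
q & q & ( Or )
q & q & ( And )
q & q & ( Not )
q & q & ( q )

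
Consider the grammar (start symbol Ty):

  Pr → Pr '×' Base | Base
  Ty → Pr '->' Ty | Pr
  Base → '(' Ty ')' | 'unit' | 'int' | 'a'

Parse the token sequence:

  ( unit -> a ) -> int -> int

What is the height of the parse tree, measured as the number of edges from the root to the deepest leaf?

7

[Ty [Pr [Base ( [Ty [Pr [Base unit]] -> [Ty [Pr [Base a]]]] )]] -> [Ty [Pr [Base int]] -> [Ty [Pr [Base int]]]]]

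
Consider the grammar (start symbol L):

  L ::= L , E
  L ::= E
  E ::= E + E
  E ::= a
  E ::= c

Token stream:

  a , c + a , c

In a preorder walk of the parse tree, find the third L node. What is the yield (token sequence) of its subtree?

[L [L [L [E a]] , [E [E c] + [E a]]] , [E c]]

a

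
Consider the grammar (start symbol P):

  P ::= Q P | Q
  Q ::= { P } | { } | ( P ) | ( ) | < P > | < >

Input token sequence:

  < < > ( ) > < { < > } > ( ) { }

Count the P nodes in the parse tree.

8

[P [Q < [P [Q < >] [P [Q ( )]]] >] [P [Q < [P [Q { [P [Q < >]] }]] >] [P [Q ( )] [P [Q { }]]]]]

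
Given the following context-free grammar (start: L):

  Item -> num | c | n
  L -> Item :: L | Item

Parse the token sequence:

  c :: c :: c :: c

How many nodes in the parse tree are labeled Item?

4

[L [Item c] :: [L [Item c] :: [L [Item c] :: [L [Item c]]]]]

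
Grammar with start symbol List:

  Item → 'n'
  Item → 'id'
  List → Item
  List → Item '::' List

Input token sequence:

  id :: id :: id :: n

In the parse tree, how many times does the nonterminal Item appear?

4

[List [Item id] :: [List [Item id] :: [List [Item id] :: [List [Item n]]]]]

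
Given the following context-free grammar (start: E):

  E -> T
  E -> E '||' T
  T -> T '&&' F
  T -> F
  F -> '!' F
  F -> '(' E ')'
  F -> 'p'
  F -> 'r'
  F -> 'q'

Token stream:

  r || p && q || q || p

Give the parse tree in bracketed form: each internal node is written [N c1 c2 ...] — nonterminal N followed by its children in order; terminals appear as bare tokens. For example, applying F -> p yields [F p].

E
E || T
E || T || T
E || T || T || T
T || T || T || T
F || T || T || T
r || T || T || T
r || T && F || T || T
r || F && F || T || T
r || p && F || T || T
r || p && q || T || T
r || p && q || F || T
r || p && q || q || T
r || p && q || q || F
r || p && q || q || p

[E [E [E [E [T [F r]]] || [T [T [F p]] && [F q]]] || [T [F q]]] || [T [F p]]]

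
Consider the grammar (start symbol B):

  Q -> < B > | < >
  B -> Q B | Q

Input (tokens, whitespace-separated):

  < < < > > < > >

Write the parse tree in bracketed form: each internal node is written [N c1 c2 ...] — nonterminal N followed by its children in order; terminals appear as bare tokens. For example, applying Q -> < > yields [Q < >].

B
Q
< B >
< Q B >
< < B > B >
< < Q > B >
< < < > > B >
< < < > > Q >
< < < > > < > >

[B [Q < [B [Q < [B [Q < >]] >] [B [Q < >]]] >]]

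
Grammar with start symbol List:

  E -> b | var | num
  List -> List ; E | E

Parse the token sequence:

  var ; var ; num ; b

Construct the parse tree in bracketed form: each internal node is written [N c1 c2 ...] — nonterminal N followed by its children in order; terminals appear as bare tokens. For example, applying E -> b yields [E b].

List
List ; E
List ; E ; E
List ; E ; E ; E
E ; E ; E ; E
var ; E ; E ; E
var ; var ; E ; E
var ; var ; num ; E
var ; var ; num ; b

[List [List [List [List [E var]] ; [E var]] ; [E num]] ; [E b]]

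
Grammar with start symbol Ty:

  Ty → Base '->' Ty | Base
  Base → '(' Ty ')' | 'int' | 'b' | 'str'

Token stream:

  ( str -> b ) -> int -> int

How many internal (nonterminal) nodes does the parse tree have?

10

[Ty [Base ( [Ty [Base str] -> [Ty [Base b]]] )] -> [Ty [Base int] -> [Ty [Base int]]]]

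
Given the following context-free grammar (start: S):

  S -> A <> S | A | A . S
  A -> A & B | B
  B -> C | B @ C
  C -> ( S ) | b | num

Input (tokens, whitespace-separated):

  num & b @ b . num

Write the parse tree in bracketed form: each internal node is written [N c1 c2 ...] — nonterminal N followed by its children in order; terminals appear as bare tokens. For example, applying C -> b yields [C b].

[S [A [A [B [C num]]] & [B [B [C b]] @ [C b]]] . [S [A [B [C num]]]]]

S
A . S
A & B . S
B & B . S
C & B . S
num & B . S
num & B @ C . S
num & C @ C . S
num & b @ C . S
num & b @ b . S
num & b @ b . A
num & b @ b . B
num & b @ b . C
num & b @ b . num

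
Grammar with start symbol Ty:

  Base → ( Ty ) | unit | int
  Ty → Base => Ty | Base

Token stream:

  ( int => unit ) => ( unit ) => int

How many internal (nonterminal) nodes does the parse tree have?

[Ty [Base ( [Ty [Base int] => [Ty [Base unit]]] )] => [Ty [Base ( [Ty [Base unit]] )] => [Ty [Base int]]]]

12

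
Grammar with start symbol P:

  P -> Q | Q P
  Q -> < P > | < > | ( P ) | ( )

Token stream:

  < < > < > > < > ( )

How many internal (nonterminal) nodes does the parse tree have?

10

[P [Q < [P [Q < >] [P [Q < >]]] >] [P [Q < >] [P [Q ( )]]]]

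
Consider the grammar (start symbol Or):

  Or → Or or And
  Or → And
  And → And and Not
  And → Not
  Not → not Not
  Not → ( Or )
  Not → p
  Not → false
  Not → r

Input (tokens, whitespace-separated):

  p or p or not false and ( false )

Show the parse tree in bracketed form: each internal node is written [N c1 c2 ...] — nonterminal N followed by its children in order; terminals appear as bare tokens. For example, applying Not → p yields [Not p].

[Or [Or [Or [And [Not p]]] or [And [Not p]]] or [And [And [Not not [Not false]]] and [Not ( [Or [And [Not false]]] )]]]

Or
Or or And
Or or And or And
And or And or And
Not or And or And
p or And or And
p or Not or And
p or p or And
p or p or And and Not
p or p or Not and Not
p or p or not Not and Not
p or p or not false and Not
p or p or not false and ( Or )
p or p or not false and ( And )
p or p or not false and ( Not )
p or p or not false and ( false )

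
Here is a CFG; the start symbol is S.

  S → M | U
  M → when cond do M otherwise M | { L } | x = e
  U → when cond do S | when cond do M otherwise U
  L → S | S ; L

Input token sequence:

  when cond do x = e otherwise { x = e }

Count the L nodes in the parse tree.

[S [M when cond do [M x = e] otherwise [M { [L [S [M x = e]]] }]]]

1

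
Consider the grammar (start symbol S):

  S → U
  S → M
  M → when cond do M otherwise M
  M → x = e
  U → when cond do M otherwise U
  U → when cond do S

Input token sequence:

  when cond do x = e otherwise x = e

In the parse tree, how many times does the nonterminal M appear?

[S [M when cond do [M x = e] otherwise [M x = e]]]

3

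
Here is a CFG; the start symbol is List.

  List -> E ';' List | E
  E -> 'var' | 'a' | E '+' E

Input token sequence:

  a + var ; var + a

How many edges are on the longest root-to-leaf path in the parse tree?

4

[List [E [E a] + [E var]] ; [List [E [E var] + [E a]]]]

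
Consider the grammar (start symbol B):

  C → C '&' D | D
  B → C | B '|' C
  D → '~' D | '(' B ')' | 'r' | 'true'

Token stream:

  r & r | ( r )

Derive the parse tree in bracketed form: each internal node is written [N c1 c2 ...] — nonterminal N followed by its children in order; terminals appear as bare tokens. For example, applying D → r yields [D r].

B
B | C
C | C
C & D | C
D & D | C
r & D | C
r & r | C
r & r | D
r & r | ( B )
r & r | ( C )
r & r | ( D )
r & r | ( r )

[B [B [C [C [D r]] & [D r]]] | [C [D ( [B [C [D r]]] )]]]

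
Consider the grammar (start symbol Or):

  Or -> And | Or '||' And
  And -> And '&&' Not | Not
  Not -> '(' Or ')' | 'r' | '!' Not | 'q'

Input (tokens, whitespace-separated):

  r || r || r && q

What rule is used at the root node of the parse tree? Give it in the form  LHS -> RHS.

[Or [Or [Or [And [Not r]]] || [And [Not r]]] || [And [And [Not r]] && [Not q]]]

Or -> Or '||' And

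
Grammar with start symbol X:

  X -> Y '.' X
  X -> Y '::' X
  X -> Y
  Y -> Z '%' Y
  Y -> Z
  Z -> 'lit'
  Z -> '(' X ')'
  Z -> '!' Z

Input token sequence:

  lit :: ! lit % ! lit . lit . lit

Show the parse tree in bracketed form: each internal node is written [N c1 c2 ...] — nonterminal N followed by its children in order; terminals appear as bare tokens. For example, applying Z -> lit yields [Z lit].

X
Y :: X
Z :: X
lit :: X
lit :: Y . X
lit :: Z % Y . X
lit :: ! Z % Y . X
lit :: ! lit % Y . X
lit :: ! lit % Z . X
lit :: ! lit % ! Z . X
lit :: ! lit % ! lit . X
lit :: ! lit % ! lit . Y . X
lit :: ! lit % ! lit . Z . X
lit :: ! lit % ! lit . lit . X
lit :: ! lit % ! lit . lit . Y
lit :: ! lit % ! lit . lit . Z
lit :: ! lit % ! lit . lit . lit

[X [Y [Z lit]] :: [X [Y [Z ! [Z lit]] % [Y [Z ! [Z lit]]]] . [X [Y [Z lit]] . [X [Y [Z lit]]]]]]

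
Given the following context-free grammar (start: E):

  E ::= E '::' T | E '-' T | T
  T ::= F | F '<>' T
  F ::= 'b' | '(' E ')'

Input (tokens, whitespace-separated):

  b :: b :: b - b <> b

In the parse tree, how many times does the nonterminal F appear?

[E [E [E [E [T [F b]]] :: [T [F b]]] :: [T [F b]]] - [T [F b] <> [T [F b]]]]

5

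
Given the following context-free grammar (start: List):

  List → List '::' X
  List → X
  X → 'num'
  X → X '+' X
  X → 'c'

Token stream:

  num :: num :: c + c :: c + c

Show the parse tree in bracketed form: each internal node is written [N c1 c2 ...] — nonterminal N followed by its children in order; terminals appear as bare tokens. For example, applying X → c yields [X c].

[List [List [List [List [X num]] :: [X num]] :: [X [X c] + [X c]]] :: [X [X c] + [X c]]]

List
List :: X
List :: X :: X
List :: X :: X :: X
X :: X :: X :: X
num :: X :: X :: X
num :: num :: X :: X
num :: num :: X + X :: X
num :: num :: c + X :: X
num :: num :: c + c :: X
num :: num :: c + c :: X + X
num :: num :: c + c :: c + X
num :: num :: c + c :: c + c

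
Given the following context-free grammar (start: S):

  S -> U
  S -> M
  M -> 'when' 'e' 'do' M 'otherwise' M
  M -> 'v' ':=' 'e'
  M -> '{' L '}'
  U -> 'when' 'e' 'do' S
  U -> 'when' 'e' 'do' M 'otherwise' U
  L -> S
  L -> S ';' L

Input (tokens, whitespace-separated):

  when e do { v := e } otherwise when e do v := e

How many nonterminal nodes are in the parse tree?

9

[S [U when e do [M { [L [S [M v := e]]] }] otherwise [U when e do [S [M v := e]]]]]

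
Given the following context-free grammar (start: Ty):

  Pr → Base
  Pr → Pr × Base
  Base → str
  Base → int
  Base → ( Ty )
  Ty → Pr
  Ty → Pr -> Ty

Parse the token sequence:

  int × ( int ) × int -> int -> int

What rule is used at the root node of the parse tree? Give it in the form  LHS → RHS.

[Ty [Pr [Pr [Pr [Base int]] × [Base ( [Ty [Pr [Base int]]] )]] × [Base int]] -> [Ty [Pr [Base int]] -> [Ty [Pr [Base int]]]]]

Ty → Pr -> Ty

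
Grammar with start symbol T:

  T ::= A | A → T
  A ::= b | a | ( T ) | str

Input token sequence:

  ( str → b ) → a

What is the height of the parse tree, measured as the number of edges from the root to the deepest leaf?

5

[T [A ( [T [A str] → [T [A b]]] )] → [T [A a]]]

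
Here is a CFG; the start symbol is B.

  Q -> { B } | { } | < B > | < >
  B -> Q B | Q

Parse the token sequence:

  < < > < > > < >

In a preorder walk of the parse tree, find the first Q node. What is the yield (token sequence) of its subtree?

[B [Q < [B [Q < >] [B [Q < >]]] >] [B [Q < >]]]

< < > < > >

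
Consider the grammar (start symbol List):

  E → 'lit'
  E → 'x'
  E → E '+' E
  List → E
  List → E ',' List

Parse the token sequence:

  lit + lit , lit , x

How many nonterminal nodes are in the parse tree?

8

[List [E [E lit] + [E lit]] , [List [E lit] , [List [E x]]]]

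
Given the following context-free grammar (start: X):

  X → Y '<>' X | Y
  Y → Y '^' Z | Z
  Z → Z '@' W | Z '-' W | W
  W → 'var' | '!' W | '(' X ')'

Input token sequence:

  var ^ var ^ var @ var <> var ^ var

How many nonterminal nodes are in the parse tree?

19

[X [Y [Y [Y [Z [W var]]] ^ [Z [W var]]] ^ [Z [Z [W var]] @ [W var]]] <> [X [Y [Y [Z [W var]]] ^ [Z [W var]]]]]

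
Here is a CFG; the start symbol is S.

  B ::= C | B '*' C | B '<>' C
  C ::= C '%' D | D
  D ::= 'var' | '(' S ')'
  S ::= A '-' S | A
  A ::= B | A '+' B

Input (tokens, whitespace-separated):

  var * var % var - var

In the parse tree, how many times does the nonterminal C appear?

[S [A [B [B [C [D var]]] * [C [C [D var]] % [D var]]]] - [S [A [B [C [D var]]]]]]

4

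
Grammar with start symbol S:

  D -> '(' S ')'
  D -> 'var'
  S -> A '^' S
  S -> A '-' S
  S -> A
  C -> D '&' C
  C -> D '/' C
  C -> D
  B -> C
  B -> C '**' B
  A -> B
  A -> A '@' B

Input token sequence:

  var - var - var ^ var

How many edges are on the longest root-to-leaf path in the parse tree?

[S [A [B [C [D var]]]] - [S [A [B [C [D var]]]] - [S [A [B [C [D var]]]] ^ [S [A [B [C [D var]]]]]]]]

8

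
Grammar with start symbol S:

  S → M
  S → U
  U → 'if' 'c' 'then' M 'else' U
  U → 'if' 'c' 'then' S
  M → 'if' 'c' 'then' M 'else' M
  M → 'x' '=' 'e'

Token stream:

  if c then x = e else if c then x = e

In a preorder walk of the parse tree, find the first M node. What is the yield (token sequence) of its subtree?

x = e

[S [U if c then [M x = e] else [U if c then [S [M x = e]]]]]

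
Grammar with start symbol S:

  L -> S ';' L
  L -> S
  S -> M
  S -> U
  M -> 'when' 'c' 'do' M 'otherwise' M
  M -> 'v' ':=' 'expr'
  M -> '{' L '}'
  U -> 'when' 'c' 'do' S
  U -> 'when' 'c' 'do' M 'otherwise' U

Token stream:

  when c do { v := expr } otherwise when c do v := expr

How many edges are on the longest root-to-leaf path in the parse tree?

[S [U when c do [M { [L [S [M v := expr]]] }] otherwise [U when c do [S [M v := expr]]]]]

6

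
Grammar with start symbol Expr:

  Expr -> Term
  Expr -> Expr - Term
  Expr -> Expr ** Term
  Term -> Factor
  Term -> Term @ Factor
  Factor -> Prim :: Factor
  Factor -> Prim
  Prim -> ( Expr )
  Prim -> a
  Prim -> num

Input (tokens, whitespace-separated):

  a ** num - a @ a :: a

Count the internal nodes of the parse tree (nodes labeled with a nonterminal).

17

[Expr [Expr [Expr [Term [Factor [Prim a]]]] ** [Term [Factor [Prim num]]]] - [Term [Term [Factor [Prim a]]] @ [Factor [Prim a] :: [Factor [Prim a]]]]]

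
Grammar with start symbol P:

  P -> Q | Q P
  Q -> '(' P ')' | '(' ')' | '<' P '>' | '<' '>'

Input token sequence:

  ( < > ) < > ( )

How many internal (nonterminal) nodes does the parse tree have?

[P [Q ( [P [Q < >]] )] [P [Q < >] [P [Q ( )]]]]

8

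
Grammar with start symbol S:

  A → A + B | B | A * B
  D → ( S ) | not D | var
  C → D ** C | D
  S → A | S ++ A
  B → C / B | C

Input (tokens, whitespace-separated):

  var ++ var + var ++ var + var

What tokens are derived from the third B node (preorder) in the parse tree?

var

[S [S [S [A [B [C [D var]]]]] ++ [A [A [B [C [D var]]]] + [B [C [D var]]]]] ++ [A [A [B [C [D var]]]] + [B [C [D var]]]]]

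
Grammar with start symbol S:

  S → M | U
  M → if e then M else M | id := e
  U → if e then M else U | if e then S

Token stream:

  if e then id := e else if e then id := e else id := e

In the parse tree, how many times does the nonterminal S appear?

1

[S [M if e then [M id := e] else [M if e then [M id := e] else [M id := e]]]]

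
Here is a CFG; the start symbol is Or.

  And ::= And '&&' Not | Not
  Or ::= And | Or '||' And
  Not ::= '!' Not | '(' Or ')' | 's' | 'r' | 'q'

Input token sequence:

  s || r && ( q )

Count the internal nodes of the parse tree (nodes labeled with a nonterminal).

[Or [Or [And [Not s]]] || [And [And [Not r]] && [Not ( [Or [And [Not q]]] )]]]

11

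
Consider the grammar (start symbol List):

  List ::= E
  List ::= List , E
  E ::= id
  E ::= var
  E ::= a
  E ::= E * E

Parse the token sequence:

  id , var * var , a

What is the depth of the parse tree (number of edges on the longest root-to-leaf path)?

[List [List [List [E id]] , [E [E var] * [E var]]] , [E a]]

4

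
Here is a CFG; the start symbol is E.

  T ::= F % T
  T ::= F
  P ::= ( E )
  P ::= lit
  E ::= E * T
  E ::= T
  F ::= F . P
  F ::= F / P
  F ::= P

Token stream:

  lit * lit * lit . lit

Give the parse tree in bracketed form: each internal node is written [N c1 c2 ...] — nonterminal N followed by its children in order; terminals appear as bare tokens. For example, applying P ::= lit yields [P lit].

E
E * T
E * T * T
T * T * T
F * T * T
P * T * T
lit * T * T
lit * F * T
lit * P * T
lit * lit * T
lit * lit * F
lit * lit * F . P
lit * lit * P . P
lit * lit * lit . P
lit * lit * lit . lit

[E [E [E [T [F [P lit]]]] * [T [F [P lit]]]] * [T [F [F [P lit]] . [P lit]]]]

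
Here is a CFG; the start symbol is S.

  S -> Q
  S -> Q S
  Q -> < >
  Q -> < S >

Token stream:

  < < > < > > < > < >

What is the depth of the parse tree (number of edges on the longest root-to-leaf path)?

5

[S [Q < [S [Q < >] [S [Q < >]]] >] [S [Q < >] [S [Q < >]]]]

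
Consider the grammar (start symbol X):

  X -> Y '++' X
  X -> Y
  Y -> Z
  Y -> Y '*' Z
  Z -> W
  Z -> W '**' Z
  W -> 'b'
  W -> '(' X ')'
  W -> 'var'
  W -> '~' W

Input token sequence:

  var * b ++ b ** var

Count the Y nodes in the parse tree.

[X [Y [Y [Z [W var]]] * [Z [W b]]] ++ [X [Y [Z [W b] ** [Z [W var]]]]]]

3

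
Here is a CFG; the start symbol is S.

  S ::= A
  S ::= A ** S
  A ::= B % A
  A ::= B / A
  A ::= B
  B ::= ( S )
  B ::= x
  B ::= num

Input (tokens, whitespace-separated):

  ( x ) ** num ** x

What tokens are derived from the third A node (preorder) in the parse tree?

num

[S [A [B ( [S [A [B x]]] )]] ** [S [A [B num]] ** [S [A [B x]]]]]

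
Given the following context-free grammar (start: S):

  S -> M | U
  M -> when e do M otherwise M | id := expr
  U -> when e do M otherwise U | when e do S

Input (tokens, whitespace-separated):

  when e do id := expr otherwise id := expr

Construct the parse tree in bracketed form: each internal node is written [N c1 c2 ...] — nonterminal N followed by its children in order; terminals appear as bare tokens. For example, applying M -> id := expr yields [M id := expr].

S
M
when e do M otherwise M
when e do id := expr otherwise M
when e do id := expr otherwise id := expr

[S [M when e do [M id := expr] otherwise [M id := expr]]]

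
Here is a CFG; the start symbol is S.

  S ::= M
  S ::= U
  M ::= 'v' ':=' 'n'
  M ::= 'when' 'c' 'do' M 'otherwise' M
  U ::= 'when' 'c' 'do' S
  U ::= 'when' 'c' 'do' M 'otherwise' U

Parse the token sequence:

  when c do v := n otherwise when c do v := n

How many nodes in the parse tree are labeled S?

[S [U when c do [M v := n] otherwise [U when c do [S [M v := n]]]]]

2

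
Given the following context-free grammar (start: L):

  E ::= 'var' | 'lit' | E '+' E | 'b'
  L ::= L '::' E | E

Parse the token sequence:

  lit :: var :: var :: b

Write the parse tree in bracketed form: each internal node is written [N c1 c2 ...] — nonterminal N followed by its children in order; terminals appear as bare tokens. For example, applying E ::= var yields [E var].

[L [L [L [L [E lit]] :: [E var]] :: [E var]] :: [E b]]

L
L :: E
L :: E :: E
L :: E :: E :: E
E :: E :: E :: E
lit :: E :: E :: E
lit :: var :: E :: E
lit :: var :: var :: E
lit :: var :: var :: b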